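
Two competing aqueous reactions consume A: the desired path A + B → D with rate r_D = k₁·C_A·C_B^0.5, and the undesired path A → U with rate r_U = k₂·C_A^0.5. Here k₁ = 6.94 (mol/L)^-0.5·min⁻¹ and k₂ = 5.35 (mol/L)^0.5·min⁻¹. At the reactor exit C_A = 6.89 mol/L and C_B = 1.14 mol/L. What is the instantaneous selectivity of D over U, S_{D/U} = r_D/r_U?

3.64

S_{D/U} = r_D/r_U = (k₁·C_A·C_B^0.5)/(k₂·C_A^0.5) = (k₁/k₂)·C_A^0.5·C_B^0.5.
= (6.94×6.890×1.140^0.5) / (5.35×6.890^0.5) = 51.05/14.04 = 3.64.
Since the desired path is higher order in A, keeping C_A high (PFR or concentrated feed) favours D.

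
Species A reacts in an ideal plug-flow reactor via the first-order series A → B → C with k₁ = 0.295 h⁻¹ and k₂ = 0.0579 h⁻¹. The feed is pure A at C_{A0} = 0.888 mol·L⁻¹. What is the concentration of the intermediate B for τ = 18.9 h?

0.366 mol·L⁻¹

The intermediate concentration in a first-order A→B→C sequence is C_B = k₁C_{A0}(e^(−k₁τ) − e^(−k₂τ))/(k₂−k₁).
e^(−k₁τ) = e^(−0.295×18.9) = e^(−5.575) = 0.003790; e^(−k₂τ) = e^(−1.094) = 0.3348.
C_B = 0.295×0.888/(0.0579−0.295) × (0.003790−0.3348) = (-1.105)×(-0.3310) = 0.3657 mol·L⁻¹.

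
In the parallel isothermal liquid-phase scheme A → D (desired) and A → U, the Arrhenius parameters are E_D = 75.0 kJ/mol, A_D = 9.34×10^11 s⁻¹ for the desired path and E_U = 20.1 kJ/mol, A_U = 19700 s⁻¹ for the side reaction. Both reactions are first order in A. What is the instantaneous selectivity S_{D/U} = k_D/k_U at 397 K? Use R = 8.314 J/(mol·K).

2.83

Since both paths have the same order in A, the concentration cancels and S_{D/U} = k_D/k_U = (A_D/A_U)·exp[(E_U−E_D)/(RT)].
(E_U−E_D)/(RT) = (20.1−75.0)×10³/(8.314×397) = -54900/3301 = -16.63.
k_D/k_U = (9.34×10^11/19700)·exp(-16.63) = 4.741×10^7 × 5.975×10^-8 = 2.83.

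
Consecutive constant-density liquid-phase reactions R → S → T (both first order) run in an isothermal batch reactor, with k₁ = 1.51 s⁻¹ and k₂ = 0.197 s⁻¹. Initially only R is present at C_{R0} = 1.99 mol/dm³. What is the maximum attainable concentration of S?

For a first-order series the maximum intermediate yield is C_{S,max}/C_{R0} = (k₁/k₂)^[k₂/(k₂−k₁)].
= (1.51/0.197)^(0.197/(0.197−1.51)) = (7.665)^(-0.1500) = 0.7367.
C_{S,max} = 0.7367×1.99 = 1.47 mol/dm³.

1.47 mol/dm³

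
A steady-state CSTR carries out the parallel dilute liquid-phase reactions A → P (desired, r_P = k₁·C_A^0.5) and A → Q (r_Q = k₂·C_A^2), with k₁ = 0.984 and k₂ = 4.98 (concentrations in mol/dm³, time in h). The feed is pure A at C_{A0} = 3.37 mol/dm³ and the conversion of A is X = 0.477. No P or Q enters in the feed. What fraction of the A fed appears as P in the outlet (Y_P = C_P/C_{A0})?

0.0371

Exit C_A = C_{A0}(1−X) = 3.37×0.523 = 1.763 mol/dm³.
A CSTR operates uniformly at the exit composition, giving r_P = 1.306 and r_Q = 15.47 (each k·C_A^n at C_A = 1.763).
Fraction of consumed A going to P: r_P/(r_P+r_Q) = 0.07787.
C_P = 0.07787·C_{A0}·X = 0.07787×3.37×0.477 = 0.125 mol/dm³; Y_P = C_P/C_{A0} = 0.0371.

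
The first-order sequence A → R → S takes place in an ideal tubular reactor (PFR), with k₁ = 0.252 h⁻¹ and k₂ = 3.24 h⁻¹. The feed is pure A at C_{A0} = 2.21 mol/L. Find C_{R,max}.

0.139 mol/L

At the optimum, C_{R,max}/C_{A0} = (k₁/k₂)^[k₂/(k₂−k₁)].
= (0.252/3.24)^(3.24/(3.24−0.252)) = (0.07778)^(1.084) = 0.06271.
C_{R,max} = 0.06271×2.21 = 0.139 mol/L.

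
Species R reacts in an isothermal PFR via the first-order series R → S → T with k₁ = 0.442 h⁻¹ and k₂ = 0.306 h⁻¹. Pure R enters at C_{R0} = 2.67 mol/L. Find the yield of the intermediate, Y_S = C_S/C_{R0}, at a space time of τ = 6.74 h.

The intermediate concentration in a first-order A→B→C sequence is C_S = k₁C_{R0}(e^(−k₁τ) − e^(−k₂τ))/(k₂−k₁).
e^(−k₁τ) = e^(−0.442×6.74) = e^(−2.979) = 0.05084; e^(−k₂τ) = e^(−2.062) = 0.1271.
C_S = 0.442×2.67/(0.306−0.442) × (0.05084−0.1271) = (-8.677)×(-0.07630) = 0.6621 mol/L.
Y_S = C_S/C_{R0} = 0.6621/2.67 = 0.248.

0.248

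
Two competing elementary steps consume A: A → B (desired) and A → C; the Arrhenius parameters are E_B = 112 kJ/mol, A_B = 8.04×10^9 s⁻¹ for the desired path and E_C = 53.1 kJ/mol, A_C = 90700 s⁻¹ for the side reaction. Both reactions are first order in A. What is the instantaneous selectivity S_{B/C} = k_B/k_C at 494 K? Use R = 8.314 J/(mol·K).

0.0524

With equal orders, S_{B/C} = k_B/k_C = (A_B/A_C)·exp[(E_C−E_B)/(RT)].
(E_C−E_B)/(RT) = (53.1−112)×10³/(8.314×494) = -58900/4107 = -14.34.
k_B/k_C = (8.04×10^9/90700)·exp(-14.34) = 88644 × 5.913×10^-7 = 0.0524.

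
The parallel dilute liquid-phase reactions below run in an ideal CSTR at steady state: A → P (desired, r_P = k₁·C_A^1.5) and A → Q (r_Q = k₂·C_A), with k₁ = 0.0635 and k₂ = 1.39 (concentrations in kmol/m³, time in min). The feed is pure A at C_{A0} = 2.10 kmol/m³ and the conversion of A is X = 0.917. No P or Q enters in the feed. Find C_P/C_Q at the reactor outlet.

Exit C_A = C_{A0}(1−X) = 2.10×0.0830 = 0.1743 kmol/m³.
Rates in a CSTR are evaluated at the outlet concentration: r_P = 0.0635×0.1743^1.5 = 0.004621, r_Q = 1.39×0.1743 = 0.2423.
Overall selectivity = C_P/C_Q = r_Pτ/(r_Qτ) = r_P/r_Q = 0.0191.

0.0191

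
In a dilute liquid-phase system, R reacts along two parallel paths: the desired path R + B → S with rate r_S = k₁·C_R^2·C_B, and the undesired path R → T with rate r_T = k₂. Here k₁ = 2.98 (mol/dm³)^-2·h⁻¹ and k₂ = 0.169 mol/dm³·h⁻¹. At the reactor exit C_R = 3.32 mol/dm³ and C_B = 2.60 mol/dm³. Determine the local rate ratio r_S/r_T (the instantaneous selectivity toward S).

S_{S/T} = r_S/r_T = (k₁·C_R^2·C_B)/(k₂) = (k₁/k₂)·C_R^2·C_B.
= (2.98×3.320^2×2.600) / (0.169) = 85.40/0.1690 = 505.

505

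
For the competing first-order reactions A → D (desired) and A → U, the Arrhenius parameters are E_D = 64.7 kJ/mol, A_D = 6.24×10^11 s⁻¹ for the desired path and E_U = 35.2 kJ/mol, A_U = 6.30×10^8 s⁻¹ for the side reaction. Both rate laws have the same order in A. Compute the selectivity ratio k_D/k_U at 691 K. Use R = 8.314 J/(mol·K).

With equal orders, S_{D/U} = k_D/k_U = (A_D/A_U)·exp[(E_U−E_D)/(RT)].
(E_U−E_D)/(RT) = (35.2−64.7)×10³/(8.314×691) = -29500/5745 = -5.135.
k_D/k_U = (6.24×10^11/6.30×10^8)·exp(-5.135) = 990.5 × 0.005888 = 5.83.

5.83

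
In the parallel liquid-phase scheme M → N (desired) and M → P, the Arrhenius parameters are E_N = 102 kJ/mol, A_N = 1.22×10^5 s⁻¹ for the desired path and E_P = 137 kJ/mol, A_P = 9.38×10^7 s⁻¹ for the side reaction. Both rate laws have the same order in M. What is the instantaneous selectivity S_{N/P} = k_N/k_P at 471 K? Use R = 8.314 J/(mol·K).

Since both paths have the same order in M, the concentration cancels and S_{N/P} = k_N/k_P = (A_N/A_P)·exp[(E_P−E_N)/(RT)].
(E_P−E_N)/(RT) = (137−102)×10³/(8.314×471) = 35000/3916 = 8.938.
k_N/k_P = (1.22×10^5/9.38×10^7)·exp(8.938) = 0.001301 × 7615 = 9.90.

9.90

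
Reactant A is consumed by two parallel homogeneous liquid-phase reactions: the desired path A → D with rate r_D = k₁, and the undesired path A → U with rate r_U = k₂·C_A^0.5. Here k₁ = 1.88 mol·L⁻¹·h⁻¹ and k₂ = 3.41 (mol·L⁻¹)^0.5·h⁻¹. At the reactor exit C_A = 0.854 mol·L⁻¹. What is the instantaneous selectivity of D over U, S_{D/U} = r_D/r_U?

S_{D/U} = r_D/r_U = (k₁)/(k₂·C_A^0.5) = (k₁/k₂)·C_A^-0.5.
= (1.88) / (3.41×0.8540^0.5) = 1.880/3.151 = 0.597.

0.597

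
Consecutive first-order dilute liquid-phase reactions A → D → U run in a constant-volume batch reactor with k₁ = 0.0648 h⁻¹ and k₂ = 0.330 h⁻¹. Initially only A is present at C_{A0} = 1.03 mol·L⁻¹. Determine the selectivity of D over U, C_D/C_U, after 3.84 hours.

1.23

The intermediate concentration in a first-order A→B→C sequence is C_D = k₁C_{A0}(e^(−k₁t) − e^(−k₂t))/(k₂−k₁).
e^(−k₁t) = e^(−0.0648×3.84) = e^(−0.2488) = 0.7797; e^(−k₂t) = e^(−1.267) = 0.2816.
C_D = 0.0648×1.03/(0.330−0.0648) × (0.7797−0.2816) = 0.2517×0.4981 = 0.1254 mol·L⁻¹.
C_A = C_{A0}e^(−k₁t) = 0.8031 mol·L⁻¹, so C_U = C_{A0}−C_A−C_D = 0.1015 mol·L⁻¹; C_D/C_U = 1.23.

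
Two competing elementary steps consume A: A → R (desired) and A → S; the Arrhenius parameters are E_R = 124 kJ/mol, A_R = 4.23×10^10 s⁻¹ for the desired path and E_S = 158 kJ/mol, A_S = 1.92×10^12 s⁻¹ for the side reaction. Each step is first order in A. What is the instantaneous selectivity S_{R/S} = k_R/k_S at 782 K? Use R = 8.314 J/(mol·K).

k_R/k_S = (A_R/A_S)·exp[−(E_R−E_S)/(RT)] = (A_R/A_S)·exp[(E_S−E_R)/(RT)].
(E_S−E_R)/(RT) = (158−124)×10³/(8.314×782) = 34000/6502 = 5.230.
k_R/k_S = (4.23×10^10/1.92×10^12)·exp(5.230) = 0.02203 × 186.7 = 4.11.
Since E_R < E_S, lowering the temperature improves selectivity toward R.

4.11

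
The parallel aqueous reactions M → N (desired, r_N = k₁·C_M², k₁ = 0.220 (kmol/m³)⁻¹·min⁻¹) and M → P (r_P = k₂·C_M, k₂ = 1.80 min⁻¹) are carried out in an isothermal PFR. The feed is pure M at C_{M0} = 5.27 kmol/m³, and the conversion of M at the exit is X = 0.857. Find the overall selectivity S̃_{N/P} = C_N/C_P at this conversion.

0.349

C_M = C_{M0}(1−X) = 0.7536 kmol/m³.
Along a PFR/batch, dC_P/dC_M = −r_P/(r_N+r_P) = −k₂/(k₂+k₁·C_M).
Integrating from C_{M0} to C_M: C_P = (1.80/0.220)·ln[(1.80+0.220·5.27)/(1.80+0.220·0.754)] = 8.182·ln(2.959/1.966) = 3.347 kmol/m³.
Then C_N = (C_{M0}−C_M) − C_P = 4.516 − 3.347 = 1.169 kmol/m³.
S̃_{N/P} = C_N/C_P = 1.169/3.347 = 0.349.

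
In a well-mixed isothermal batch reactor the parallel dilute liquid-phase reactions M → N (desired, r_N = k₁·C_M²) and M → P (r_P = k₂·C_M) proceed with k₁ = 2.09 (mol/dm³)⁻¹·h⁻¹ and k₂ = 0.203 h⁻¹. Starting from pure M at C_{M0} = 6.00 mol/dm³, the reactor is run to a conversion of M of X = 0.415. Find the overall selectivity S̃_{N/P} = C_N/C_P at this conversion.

47.8

C_M = C_{M0}(1−X) = 3.510 mol/dm³.
Along a PFR/batch, dC_P/dC_M = −r_P/(r_N+r_P) = −k₂/(k₂+k₁·C_M).
Integrating from C_{M0} to C_M: C_P = (0.203/2.09)·ln[(0.203+2.09·6.00)/(0.203+2.09·3.51)] = 0.09713·ln(12.74/7.539) = 0.05098 mol/dm³.
Then C_N = (C_{M0}−C_M) − C_P = 2.490 − 0.05098 = 2.439 mol/dm³.
S̃_{N/P} = C_N/C_P = 2.439/0.05098 = 47.8.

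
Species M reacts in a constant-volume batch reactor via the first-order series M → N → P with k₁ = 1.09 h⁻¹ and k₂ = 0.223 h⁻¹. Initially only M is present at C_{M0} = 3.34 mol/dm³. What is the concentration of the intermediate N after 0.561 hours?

1.43 mol/dm³

For first-order series with pure M initially, C_N(t) = k₁C_{M0}/(k₂−k₁)·(e^(−k₁t) − e^(−k₂t)).
e^(−k₁t) = e^(−1.09×0.561) = e^(−0.6115) = 0.5425; e^(−k₂t) = e^(−0.1251) = 0.8824.
C_N = 1.09×3.34/(0.223−1.09) × (0.5425−0.8824) = (-4.199)×(-0.3399) = 1.427 mol/dm³.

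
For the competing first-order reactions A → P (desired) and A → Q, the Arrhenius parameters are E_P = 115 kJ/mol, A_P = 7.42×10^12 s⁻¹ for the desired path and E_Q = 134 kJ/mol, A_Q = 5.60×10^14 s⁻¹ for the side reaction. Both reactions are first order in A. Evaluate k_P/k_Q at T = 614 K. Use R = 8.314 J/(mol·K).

0.548

With equal orders, S_{P/Q} = k_P/k_Q = (A_P/A_Q)·exp[(E_Q−E_P)/(RT)].
(E_Q−E_P)/(RT) = (134−115)×10³/(8.314×614) = 19000/5105 = 3.722.
k_P/k_Q = (7.42×10^12/5.60×10^14)·exp(3.722) = 0.01325 × 41.35 = 0.548.
Since E_P < E_Q, lowering the temperature improves selectivity toward P.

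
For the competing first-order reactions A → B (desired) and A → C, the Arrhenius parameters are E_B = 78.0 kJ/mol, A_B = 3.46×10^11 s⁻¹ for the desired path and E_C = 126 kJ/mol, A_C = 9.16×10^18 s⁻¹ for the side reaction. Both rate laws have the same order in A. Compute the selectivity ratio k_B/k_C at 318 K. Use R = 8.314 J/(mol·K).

2.90

With equal orders, S_{B/C} = k_B/k_C = (A_B/A_C)·exp[(E_C−E_B)/(RT)].
(E_C−E_B)/(RT) = (126−78.0)×10³/(8.314×318) = 48000/2644 = 18.16.
k_B/k_C = (3.46×10^11/9.16×10^18)·exp(18.16) = 3.777×10^-8 × 7.669×10^7 = 2.90.
Since E_B < E_C, lowering the temperature improves selectivity toward B.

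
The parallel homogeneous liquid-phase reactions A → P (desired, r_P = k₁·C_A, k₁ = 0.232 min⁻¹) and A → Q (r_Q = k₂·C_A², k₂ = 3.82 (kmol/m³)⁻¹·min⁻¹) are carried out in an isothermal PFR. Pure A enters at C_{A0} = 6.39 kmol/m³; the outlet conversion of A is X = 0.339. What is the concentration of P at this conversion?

C_A = C_{A0}(1−X) = 4.224 kmol/m³.
Along a PFR/batch, dC_P/dC_A = −r_P/(r_P+r_Q) = −k₁/(k₁+k₂·C_A).
Integrating from C_{A0} to C_A: C_P = (0.232/3.82)·ln[(0.232+3.82·6.39)/(0.232+3.82·4.22)] = 0.06073·ln(24.64/16.37) = 0.02485 kmol/m³.

0.0249 kmol/m³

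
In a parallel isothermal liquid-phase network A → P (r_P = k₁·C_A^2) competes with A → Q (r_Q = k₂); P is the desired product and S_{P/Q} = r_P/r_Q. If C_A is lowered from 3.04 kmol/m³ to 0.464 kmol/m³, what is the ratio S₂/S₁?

S_{P/Q} = (k₁/k₂)·C_A^2, so S₂/S₁ = (C_{A,2}/C_{A,1})^2.
= (0.464/3.04)^2 = (0.1526)^2 = 0.0233.
Selectivity toward P falls as C_A falls — high-concentration operation is favoured.

0.0233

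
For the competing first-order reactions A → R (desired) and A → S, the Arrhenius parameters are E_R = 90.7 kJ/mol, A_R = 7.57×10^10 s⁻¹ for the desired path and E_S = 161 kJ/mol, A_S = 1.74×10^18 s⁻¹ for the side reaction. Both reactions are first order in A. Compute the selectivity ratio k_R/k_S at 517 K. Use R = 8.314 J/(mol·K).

k_R/k_S = (A_R/A_S)·exp[−(E_R−E_S)/(RT)] = (A_R/A_S)·exp[(E_S−E_R)/(RT)].
(E_S−E_R)/(RT) = (161−90.7)×10³/(8.314×517) = 70300/4298 = 16.36.
k_R/k_S = (7.57×10^10/1.74×10^18)·exp(16.36) = 4.351×10^-8 × 1.268×10^7 = 0.551.

0.551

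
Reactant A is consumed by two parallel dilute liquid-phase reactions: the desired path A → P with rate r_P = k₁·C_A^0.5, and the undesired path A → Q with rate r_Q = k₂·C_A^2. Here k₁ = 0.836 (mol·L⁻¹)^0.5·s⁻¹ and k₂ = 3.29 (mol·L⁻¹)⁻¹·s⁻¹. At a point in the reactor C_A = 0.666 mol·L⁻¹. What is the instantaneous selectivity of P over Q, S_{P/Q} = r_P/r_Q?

S_{P/Q} = r_P/r_Q = (k₁·C_A^0.5)/(k₂·C_A^2) = (k₁/k₂)·C_A^-1.5.
= (0.836×0.6660^0.5) / (3.29×0.6660^2) = 0.6822/1.459 = 0.468.
The undesired path is higher order in A, so low C_A (CSTR or dilute feed) favours P.

0.468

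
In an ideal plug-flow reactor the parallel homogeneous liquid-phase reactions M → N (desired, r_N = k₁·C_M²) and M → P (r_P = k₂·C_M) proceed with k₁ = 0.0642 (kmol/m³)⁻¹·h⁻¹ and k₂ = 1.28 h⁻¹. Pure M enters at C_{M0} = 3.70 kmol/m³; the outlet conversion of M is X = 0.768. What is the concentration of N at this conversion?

C_M = C_{M0}(1−X) = 0.8584 kmol/m³.
Along a PFR/batch, dC_P/dC_M = −r_P/(r_N+r_P) = −k₂/(k₂+k₁·C_M).
Integrating from C_{M0} to C_M: C_P = (1.28/0.0642)·ln[(1.28+0.0642·3.70)/(1.28+0.0642·0.858)] = 19.94·ln(1.518/1.335) = 2.554 kmol/m³.
Then C_N = (C_{M0}−C_M) − C_P = 2.842 − 2.554 = 0.2880 kmol/m³.

0.288 kmol/m³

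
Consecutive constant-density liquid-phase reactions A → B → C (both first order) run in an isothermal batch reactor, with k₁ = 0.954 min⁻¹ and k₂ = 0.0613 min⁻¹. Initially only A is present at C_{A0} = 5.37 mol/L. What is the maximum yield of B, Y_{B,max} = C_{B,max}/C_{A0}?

0.828

For a first-order series the maximum intermediate yield is C_{B,max}/C_{A0} = (k₁/k₂)^[k₂/(k₂−k₁)].
= (0.954/0.0613)^(0.0613/(0.0613−0.954)) = (15.56)^(-0.06867) = 0.8282.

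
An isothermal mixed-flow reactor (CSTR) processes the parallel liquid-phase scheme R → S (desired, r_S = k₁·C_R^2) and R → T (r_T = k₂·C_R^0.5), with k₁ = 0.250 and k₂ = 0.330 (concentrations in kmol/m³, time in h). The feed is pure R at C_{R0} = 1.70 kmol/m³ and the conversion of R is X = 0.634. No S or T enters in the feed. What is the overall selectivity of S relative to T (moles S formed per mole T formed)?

0.372

Exit C_R = C_{R0}(1−X) = 1.70×0.366 = 0.6222 kmol/m³.
Rates in a CSTR are evaluated at the outlet concentration: r_S = 0.250×0.6222^2 = 0.09678, r_T = 0.330×0.6222^0.5 = 0.2603.
Overall selectivity = C_S/C_T = r_Sτ/(r_Tτ) = r_S/r_T = 0.372.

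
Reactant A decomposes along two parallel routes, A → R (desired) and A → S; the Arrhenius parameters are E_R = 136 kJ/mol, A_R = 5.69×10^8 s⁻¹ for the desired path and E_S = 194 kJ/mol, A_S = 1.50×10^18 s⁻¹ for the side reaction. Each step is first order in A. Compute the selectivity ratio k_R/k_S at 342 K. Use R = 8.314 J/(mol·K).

Since both paths have the same order in A, the concentration cancels and S_{R/S} = k_R/k_S = (A_R/A_S)·exp[(E_S−E_R)/(RT)].
(E_S−E_R)/(RT) = (194−136)×10³/(8.314×342) = 58000/2843 = 20.40.
k_R/k_S = (5.69×10^8/1.50×10^18)·exp(20.40) = 3.793×10^-10 × 7.225×10^8 = 0.274.
Since E_R < E_S, lowering the temperature improves selectivity toward R.

0.274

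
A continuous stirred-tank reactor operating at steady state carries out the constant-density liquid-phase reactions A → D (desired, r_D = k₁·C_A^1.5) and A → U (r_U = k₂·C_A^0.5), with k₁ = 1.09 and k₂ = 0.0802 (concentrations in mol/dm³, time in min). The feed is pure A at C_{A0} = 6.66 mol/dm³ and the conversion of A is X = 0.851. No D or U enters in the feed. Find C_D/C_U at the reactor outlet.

Exit C_A = C_{A0}(1−X) = 6.66×0.149 = 0.9923 mol/dm³.
Rates in a CSTR are evaluated at the outlet concentration: r_D = 1.09×0.9923^1.5 = 1.077, r_U = 0.0802×0.9923^0.5 = 0.07989.
Overall selectivity = C_D/C_U = r_Dτ/(r_Uτ) = r_D/r_U = 13.5.

13.5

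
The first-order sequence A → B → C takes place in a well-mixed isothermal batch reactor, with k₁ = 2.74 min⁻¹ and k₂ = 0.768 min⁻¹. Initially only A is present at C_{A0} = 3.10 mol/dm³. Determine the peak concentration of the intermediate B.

1.89 mol/dm³

At the optimum, C_{B,max}/C_{A0} = (k₁/k₂)^[k₂/(k₂−k₁)].
= (2.74/0.768)^(0.768/(0.768−2.74)) = (3.568)^(-0.3895) = 0.6094.
C_{B,max} = 0.6094×3.10 = 1.89 mol/dm³.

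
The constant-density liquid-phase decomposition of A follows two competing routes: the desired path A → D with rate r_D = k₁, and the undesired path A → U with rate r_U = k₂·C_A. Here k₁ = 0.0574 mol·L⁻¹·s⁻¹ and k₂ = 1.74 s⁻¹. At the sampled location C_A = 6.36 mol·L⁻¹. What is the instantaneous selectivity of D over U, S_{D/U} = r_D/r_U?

0.00519

S_{D/U} = r_D/r_U = (k₁)/(k₂·C_A) = (k₁/k₂)·C_A⁻¹.
= (0.0574) / (1.74×6.360) = 0.05740/11.07 = 0.00519.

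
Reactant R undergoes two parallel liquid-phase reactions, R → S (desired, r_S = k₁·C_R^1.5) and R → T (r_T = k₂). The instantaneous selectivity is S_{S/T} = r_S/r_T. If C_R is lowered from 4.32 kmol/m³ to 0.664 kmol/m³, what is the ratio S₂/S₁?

0.0603

S_{S/T} = (k₁/k₂)·C_R^1.5, so S₂/S₁ = (C_{R,2}/C_{R,1})^1.5.
= (0.664/4.32)^1.5 = (0.1537)^1.5 = 0.0603.
Selectivity toward S falls as C_R falls — high-concentration operation is favoured.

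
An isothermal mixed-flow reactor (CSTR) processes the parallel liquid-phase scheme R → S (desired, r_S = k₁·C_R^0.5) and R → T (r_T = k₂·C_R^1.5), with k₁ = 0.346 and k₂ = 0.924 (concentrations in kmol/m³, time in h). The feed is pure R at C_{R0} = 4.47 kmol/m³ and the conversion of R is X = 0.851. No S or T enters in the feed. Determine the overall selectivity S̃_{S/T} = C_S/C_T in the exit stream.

0.562

Exit C_R = C_{R0}(1−X) = 4.47×0.149 = 0.6660 kmol/m³.
A CSTR operates uniformly at the exit composition, giving r_S = 0.2824 and r_T = 0.5022 (each k·C_R^n at C_R = 0.6660).
Overall selectivity = C_S/C_T = r_Sτ/(r_Tτ) = r_S/r_T = 0.562.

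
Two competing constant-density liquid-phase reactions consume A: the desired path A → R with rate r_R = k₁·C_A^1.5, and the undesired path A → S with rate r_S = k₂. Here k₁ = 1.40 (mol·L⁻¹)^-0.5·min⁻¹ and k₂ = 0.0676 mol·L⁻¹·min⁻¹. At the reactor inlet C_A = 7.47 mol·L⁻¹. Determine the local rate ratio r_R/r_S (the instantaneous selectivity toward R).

423

S_{R/S} = r_R/r_S = (k₁·C_A^1.5)/(k₂) = (k₁/k₂)·C_A^1.5.
= (1.40×7.470^1.5) / (0.0676) = 28.58/0.06760 = 423.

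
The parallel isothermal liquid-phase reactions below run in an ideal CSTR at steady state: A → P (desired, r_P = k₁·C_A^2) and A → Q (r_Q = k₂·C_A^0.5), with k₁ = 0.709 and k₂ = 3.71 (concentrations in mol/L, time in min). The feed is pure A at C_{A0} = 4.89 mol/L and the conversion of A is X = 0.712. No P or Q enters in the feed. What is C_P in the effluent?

0.843 mol/L

Exit C_A = C_{A0}(1−X) = 4.89×0.288 = 1.408 mol/L.
In a CSTR the entire volume is at exit conditions, so r_P = 0.709×1.408^2 = 1.406 and r_Q = 3.71×1.408^0.5 = 4.403.
Fraction of consumed A going to P: r_P/(r_P+r_Q) = 0.2421.
C_P = 0.2421·C_{A0}·X = 0.2421×4.89×0.712 = 0.843 mol/L.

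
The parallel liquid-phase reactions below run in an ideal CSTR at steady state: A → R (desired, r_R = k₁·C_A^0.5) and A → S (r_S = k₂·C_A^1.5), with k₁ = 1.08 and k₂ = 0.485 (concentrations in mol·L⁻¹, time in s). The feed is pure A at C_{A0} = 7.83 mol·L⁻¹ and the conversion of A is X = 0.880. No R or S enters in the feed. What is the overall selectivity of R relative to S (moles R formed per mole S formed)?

2.37

Exit C_A = C_{A0}(1−X) = 7.83×0.120 = 0.9396 mol·L⁻¹.
In a CSTR the entire volume is at exit conditions, so r_R = 1.08×0.9396^0.5 = 1.047 and r_S = 0.485×0.9396^1.5 = 0.4417.
Overall selectivity = C_R/C_S = r_Rτ/(r_Sτ) = r_R/r_S = 2.37.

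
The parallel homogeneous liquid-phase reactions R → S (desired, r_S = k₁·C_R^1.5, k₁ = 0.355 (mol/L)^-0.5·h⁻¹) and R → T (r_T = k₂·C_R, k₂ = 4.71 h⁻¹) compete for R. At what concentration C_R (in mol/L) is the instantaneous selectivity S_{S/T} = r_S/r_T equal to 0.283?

14.1 mol/L

S_{S/T} = (k₁/k₂)·C_R^0.5 ⇒ C_R = (S·k₂/k₁)^(2).
= (0.283×4.71/0.355)^(2) = (3.755)^(2) = 14.1 mol/L.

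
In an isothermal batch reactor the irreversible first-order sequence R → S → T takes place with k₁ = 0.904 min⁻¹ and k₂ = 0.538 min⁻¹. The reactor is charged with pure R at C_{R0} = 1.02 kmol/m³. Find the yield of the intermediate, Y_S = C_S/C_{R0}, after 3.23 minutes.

For first-order series with pure R initially, C_S(t) = k₁C_{R0}/(k₂−k₁)·(e^(−k₁t) − e^(−k₂t)).
e^(−k₁t) = e^(−0.904×3.23) = e^(−2.920) = 0.05394; e^(−k₂t) = e^(−1.738) = 0.1759.
C_S = 0.904×1.02/(0.538−0.904) × (0.05394−0.1759) = (-2.519)×(-0.1220) = 0.3073 kmol/m³.
Y_S = C_S/C_{R0} = 0.3073/1.02 = 0.301.

0.301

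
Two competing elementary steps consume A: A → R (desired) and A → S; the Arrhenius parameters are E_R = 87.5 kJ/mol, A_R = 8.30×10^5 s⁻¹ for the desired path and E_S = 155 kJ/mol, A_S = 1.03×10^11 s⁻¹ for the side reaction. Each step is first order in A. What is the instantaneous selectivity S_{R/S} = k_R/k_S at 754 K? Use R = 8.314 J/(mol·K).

0.382

With equal orders, S_{R/S} = k_R/k_S = (A_R/A_S)·exp[(E_S−E_R)/(RT)].
(E_S−E_R)/(RT) = (155−87.5)×10³/(8.314×754) = 67500/6269 = 10.77.
k_R/k_S = (8.30×10^5/1.03×10^11)·exp(10.77) = 8.058×10^-6 × 47462 = 0.382.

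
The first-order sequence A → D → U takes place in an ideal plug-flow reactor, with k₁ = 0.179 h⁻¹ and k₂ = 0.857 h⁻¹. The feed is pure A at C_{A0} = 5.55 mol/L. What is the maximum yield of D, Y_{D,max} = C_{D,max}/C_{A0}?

0.138

Evaluating C_D at τ_opt = ln(k₂/k₁)/(k₂−k₁) gives C_{D,max}/C_{A0} = (k₁/k₂)^[k₂/(k₂−k₁)].
= (0.179/0.857)^(0.857/(0.857−0.179)) = (0.2089)^(1.264) = 0.1381.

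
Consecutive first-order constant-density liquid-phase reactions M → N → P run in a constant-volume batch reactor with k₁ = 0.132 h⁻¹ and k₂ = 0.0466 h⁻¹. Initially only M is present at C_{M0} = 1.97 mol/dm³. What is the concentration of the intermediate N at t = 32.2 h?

0.636 mol/dm³

The intermediate concentration in a first-order A→B→C sequence is C_N = k₁C_{M0}(e^(−k₁t) − e^(−k₂t))/(k₂−k₁).
e^(−k₁t) = e^(−0.132×32.2) = e^(−4.250) = 0.01426; e^(−k₂t) = e^(−1.501) = 0.2230.
C_N = 0.132×1.97/(0.0466−0.132) × (0.01426−0.2230) = (-3.045)×(-0.2088) = 0.6357 mol/dm³.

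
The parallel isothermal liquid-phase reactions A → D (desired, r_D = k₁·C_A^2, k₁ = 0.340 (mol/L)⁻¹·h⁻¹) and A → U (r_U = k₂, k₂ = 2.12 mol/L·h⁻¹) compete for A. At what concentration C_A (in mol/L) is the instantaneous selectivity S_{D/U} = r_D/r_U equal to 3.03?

4.35 mol/L

S_{D/U} = (k₁/k₂)·C_A^2 ⇒ C_A = (S·k₂/k₁)^(0.5).
= (3.03×2.12/0.340)^(0.5) = (18.89)^(0.5) = 4.35 mol/L.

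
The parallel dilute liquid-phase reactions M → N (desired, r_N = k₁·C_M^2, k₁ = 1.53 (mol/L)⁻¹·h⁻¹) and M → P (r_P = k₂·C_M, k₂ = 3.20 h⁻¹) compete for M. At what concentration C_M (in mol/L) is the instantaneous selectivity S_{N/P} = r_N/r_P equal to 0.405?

S_{N/P} = (k₁/k₂)·C_M ⇒ C_M = S·k₂/k₁.
= 0.405×3.20/1.53 = 0.847 mol/L.

0.847 mol/L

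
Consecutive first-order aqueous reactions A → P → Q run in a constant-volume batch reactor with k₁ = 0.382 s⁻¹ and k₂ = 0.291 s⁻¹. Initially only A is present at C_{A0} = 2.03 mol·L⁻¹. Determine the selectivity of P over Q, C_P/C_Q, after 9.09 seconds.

Solving the coupled first-order balances gives C_P(t) = [k₁/(k₂−k₁)]·C_{A0}·(e^(−k₁t) − e^(−k₂t)).
e^(−k₁t) = e^(−0.382×9.09) = e^(−3.472) = 0.03104; e^(−k₂t) = e^(−2.645) = 0.07099.
C_P = 0.382×2.03/(0.291−0.382) × (0.03104−0.07099) = (-8.522)×(-0.03995) = 0.3404 mol·L⁻¹.
C_A = C_{A0}e^(−k₁t) = 0.06302 mol·L⁻¹, so C_Q = C_{A0}−C_A−C_P = 1.627 mol·L⁻¹; C_P/C_Q = 0.209.

0.209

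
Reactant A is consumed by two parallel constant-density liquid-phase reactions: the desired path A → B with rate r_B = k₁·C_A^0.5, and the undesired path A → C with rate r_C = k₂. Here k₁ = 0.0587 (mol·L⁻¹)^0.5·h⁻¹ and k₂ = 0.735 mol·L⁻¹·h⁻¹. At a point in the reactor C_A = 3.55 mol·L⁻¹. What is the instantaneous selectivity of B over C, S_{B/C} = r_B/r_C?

0.150

S_{B/C} = r_B/r_C = (k₁·C_A^0.5)/(k₂) = (k₁/k₂)·C_A^0.5.
= (0.0587×3.550^0.5) / (0.735) = 0.1106/0.7350 = 0.150.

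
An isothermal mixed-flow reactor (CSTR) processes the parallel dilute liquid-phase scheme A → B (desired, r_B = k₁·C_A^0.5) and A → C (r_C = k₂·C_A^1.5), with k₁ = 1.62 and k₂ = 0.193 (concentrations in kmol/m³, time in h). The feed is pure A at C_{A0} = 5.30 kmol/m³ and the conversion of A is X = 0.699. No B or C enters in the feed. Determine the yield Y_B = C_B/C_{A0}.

Exit C_A = C_{A0}(1−X) = 5.30×0.301 = 1.595 kmol/m³.
A CSTR operates uniformly at the exit composition, giving r_B = 2.046 and r_C = 0.3889 (each k·C_A^n at C_A = 1.595).
Fraction of consumed A going to B: r_B/(r_B+r_C) = 0.8403.
C_B = 0.8403·C_{A0}·X = 0.8403×5.30×0.699 = 3.11 kmol/m³; Y_B = C_B/C_{A0} = 0.587.

0.587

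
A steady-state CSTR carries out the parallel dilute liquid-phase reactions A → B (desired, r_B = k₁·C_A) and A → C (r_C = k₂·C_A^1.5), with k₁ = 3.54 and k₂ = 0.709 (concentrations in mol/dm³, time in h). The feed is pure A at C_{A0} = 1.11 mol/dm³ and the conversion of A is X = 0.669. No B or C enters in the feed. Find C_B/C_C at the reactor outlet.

Exit C_A = C_{A0}(1−X) = 1.11×0.331 = 0.3674 mol/dm³.
A CSTR operates uniformly at the exit composition, giving r_B = 1.301 and r_C = 0.1579 (each k·C_A^n at C_A = 0.3674).
Overall selectivity = C_B/C_C = r_Bτ/(r_Cτ) = r_B/r_C = 8.24.

8.24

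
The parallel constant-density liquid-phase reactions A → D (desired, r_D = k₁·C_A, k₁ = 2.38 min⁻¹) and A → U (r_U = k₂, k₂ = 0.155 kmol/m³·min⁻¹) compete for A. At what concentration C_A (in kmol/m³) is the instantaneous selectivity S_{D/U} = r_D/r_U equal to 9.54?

0.621 kmol/m³

S_{D/U} = (k₁/k₂)·C_A ⇒ C_A = S·k₂/k₁.
= 9.54×0.155/2.38 = 0.621 kmol/m³.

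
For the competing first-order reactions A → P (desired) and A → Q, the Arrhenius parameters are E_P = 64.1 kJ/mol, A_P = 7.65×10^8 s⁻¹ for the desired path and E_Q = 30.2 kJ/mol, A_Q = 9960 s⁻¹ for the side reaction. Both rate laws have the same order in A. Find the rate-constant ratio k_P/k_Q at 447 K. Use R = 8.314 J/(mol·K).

Since both paths have the same order in A, the concentration cancels and S_{P/Q} = k_P/k_Q = (A_P/A_Q)·exp[(E_Q−E_P)/(RT)].
(E_Q−E_P)/(RT) = (30.2−64.1)×10³/(8.314×447) = -33900/3716 = -9.122.
k_P/k_Q = (7.65×10^8/9960)·exp(-9.122) = 76807 × 1.093×10^-4 = 8.39.
Since E_P > E_Q, raising the temperature improves selectivity toward P.

8.39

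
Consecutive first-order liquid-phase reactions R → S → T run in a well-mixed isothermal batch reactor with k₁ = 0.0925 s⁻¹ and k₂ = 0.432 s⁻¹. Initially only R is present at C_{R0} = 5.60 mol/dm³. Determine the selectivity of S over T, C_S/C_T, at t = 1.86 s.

For first-order series with pure R initially, C_S(t) = k₁C_{R0}/(k₂−k₁)·(e^(−k₁t) − e^(−k₂t)).
e^(−k₁t) = e^(−0.0925×1.86) = e^(−0.1721) = 0.8419; e^(−k₂t) = e^(−0.8035) = 0.4478.
C_S = 0.0925×5.60/(0.432−0.0925) × (0.8419−0.4478) = 1.526×0.3942 = 0.6014 mol/dm³.
C_R = C_{R0}e^(−k₁t) = 4.715 mol/dm³, so C_T = C_{R0}−C_R−C_S = 0.2837 mol/dm³; C_S/C_T = 2.12.

2.12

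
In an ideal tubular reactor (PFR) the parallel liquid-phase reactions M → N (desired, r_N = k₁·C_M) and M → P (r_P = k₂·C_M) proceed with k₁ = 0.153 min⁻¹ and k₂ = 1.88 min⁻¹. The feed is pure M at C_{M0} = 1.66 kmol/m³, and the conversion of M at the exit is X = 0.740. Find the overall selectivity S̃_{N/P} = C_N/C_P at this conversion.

C_M = C_{M0}(1−X) = 0.4316 kmol/m³.
Both paths are first order in M, so the instantaneous fraction to N is constant: dC_N/d(−C_M) = k₁/(k₁+k₂) = 0.07526.
C_N = 0.07526·(C_{M0}−C_M) = 0.07526×1.228 = 0.0924 kmol/m³.
C_P = (C_{M0}−C_M)−C_N = 1.136 kmol/m³; S̃_{N/P} = 0.09245/1.136 = 0.0814.

0.0814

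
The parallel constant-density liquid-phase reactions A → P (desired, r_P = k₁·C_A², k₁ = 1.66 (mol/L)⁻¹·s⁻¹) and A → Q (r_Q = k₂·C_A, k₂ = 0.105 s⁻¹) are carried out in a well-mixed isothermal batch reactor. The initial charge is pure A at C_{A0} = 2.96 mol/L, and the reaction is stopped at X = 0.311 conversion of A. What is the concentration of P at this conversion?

C_A = C_{A0}(1−X) = 2.039 mol/L.
Along a PFR/batch, dC_Q/dC_A = −r_Q/(r_P+r_Q) = −k₂/(k₂+k₁·C_A).
Integrating from C_{A0} to C_A: C_Q = (0.105/1.66)·ln[(0.105+1.66·2.96)/(0.105+1.66·2.04)] = 0.06325·ln(5.019/3.490) = 0.02297 mol/L.
Then C_P = (C_{A0}−C_A) − C_Q = 0.9206 − 0.02297 = 0.8976 mol/L.

0.898 mol/L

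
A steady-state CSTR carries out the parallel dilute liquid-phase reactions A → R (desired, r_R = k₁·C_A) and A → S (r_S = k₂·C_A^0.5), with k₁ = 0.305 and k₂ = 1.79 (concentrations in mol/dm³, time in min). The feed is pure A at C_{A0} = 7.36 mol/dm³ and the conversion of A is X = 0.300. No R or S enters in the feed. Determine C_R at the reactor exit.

0.616 mol/dm³

Exit C_A = C_{A0}(1−X) = 7.36×0.700 = 5.152 mol/dm³.
In a CSTR the entire volume is at exit conditions, so r_R = 0.305×5.152 = 1.571 and r_S = 1.79×5.152^0.5 = 4.063.
Fraction of consumed A going to R: r_R/(r_R+r_S) = 0.2789.
C_R = 0.2789·C_{A0}·X = 0.2789×7.36×0.300 = 0.616 mol/dm³.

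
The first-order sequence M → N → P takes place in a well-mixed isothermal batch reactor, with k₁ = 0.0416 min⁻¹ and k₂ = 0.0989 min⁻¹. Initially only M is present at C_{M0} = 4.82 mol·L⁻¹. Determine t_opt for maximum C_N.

15.1 min

The intermediate peaks when r₁ = r₂, i.e. k₁e^(−k₁t) = k₂e^(−k₂t), giving t_opt = ln(k₂/k₁)/(k₂−k₁).
= ln(0.0989/0.0416)/(0.0989−0.0416) = ln(2.377)/0.05730 = 0.8660/0.05730 = 15.1 min.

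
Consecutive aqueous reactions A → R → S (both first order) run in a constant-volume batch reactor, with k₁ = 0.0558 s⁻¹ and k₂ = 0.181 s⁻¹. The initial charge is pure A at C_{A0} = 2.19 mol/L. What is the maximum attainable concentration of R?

0.400 mol/L

For a first-order series the maximum intermediate yield is C_{R,max}/C_{A0} = (k₁/k₂)^[k₂/(k₂−k₁)].
= (0.0558/0.181)^(0.181/(0.181−0.0558)) = (0.3083)^(1.446) = 0.1825.
C_{R,max} = 0.1825×2.19 = 0.400 mol/L.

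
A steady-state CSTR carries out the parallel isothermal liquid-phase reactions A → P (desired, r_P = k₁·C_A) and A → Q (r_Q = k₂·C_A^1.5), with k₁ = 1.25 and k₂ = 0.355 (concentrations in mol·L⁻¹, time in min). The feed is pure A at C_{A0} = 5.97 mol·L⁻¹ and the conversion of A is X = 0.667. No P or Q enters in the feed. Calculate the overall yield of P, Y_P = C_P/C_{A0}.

Exit C_A = C_{A0}(1−X) = 5.97×0.333 = 1.988 mol·L⁻¹.
A CSTR operates uniformly at the exit composition, giving r_P = 2.485 and r_Q = 0.9951 (each k·C_A^n at C_A = 1.988).
Fraction of consumed A going to P: r_P/(r_P+r_Q) = 0.7141.
C_P = 0.7141·C_{A0}·X = 0.7141×5.97×0.667 = 2.84 mol·L⁻¹; Y_P = C_P/C_{A0} = 0.476.

0.476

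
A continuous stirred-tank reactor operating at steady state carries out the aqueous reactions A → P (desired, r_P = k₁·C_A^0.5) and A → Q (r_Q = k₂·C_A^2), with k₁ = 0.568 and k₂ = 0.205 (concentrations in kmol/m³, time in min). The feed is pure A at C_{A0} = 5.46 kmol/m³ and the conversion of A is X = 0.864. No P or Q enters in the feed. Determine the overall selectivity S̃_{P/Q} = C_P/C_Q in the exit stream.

4.33

Exit C_A = C_{A0}(1−X) = 5.46×0.136 = 0.7426 kmol/m³.
A CSTR operates uniformly at the exit composition, giving r_P = 0.4895 and r_Q = 0.1130 (each k·C_A^n at C_A = 0.7426).
Overall selectivity = C_P/C_Q = r_Pτ/(r_Qτ) = r_P/r_Q = 4.33.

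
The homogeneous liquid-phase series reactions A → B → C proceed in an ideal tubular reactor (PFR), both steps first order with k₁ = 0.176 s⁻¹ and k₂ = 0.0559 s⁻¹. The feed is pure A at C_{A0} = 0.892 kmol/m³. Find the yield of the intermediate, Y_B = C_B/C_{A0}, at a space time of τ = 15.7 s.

0.517

The intermediate concentration in a first-order A→B→C sequence is C_B = k₁C_{A0}(e^(−k₁τ) − e^(−k₂τ))/(k₂−k₁).
e^(−k₁τ) = e^(−0.176×15.7) = e^(−2.763) = 0.06309; e^(−k₂τ) = e^(−0.8776) = 0.4158.
C_B = 0.176×0.892/(0.0559−0.176) × (0.06309−0.4158) = (-1.307)×(-0.3527) = 0.4610 kmol/m³.
Y_B = C_B/C_{A0} = 0.4610/0.892 = 0.517.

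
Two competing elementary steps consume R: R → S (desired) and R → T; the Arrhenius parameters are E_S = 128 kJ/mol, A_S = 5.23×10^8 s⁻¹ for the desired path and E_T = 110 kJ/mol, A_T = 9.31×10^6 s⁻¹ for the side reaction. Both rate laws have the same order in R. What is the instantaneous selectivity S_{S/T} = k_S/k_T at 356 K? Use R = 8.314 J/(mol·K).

0.128

With equal orders, S_{S/T} = k_S/k_T = (A_S/A_T)·exp[(E_T−E_S)/(RT)].
(E_T−E_S)/(RT) = (110−128)×10³/(8.314×356) = -18000/2960 = -6.082.
k_S/k_T = (5.23×10^8/9.31×10^6)·exp(-6.082) = 56.18 × 0.002285 = 0.128.
Since E_S > E_T, raising the temperature improves selectivity toward S.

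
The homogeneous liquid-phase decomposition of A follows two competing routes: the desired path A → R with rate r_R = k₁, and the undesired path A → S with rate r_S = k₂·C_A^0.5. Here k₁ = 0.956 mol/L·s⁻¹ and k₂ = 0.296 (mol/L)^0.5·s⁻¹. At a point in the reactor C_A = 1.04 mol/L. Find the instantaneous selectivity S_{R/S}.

S_{R/S} = r_R/r_S = (k₁)/(k₂·C_A^0.5) = (k₁/k₂)·C_A^-0.5.
= (0.956) / (0.296×1.040^0.5) = 0.9560/0.3019 = 3.17.

3.17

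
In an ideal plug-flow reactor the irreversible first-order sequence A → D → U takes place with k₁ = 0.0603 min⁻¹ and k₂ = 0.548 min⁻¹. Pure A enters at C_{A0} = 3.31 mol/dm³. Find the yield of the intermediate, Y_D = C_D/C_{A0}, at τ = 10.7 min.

0.0645

Solving the coupled first-order balances gives C_D(τ) = [k₁/(k₂−k₁)]·C_{A0}·(e^(−k₁τ) − e^(−k₂τ)).
e^(−k₁τ) = e^(−0.0603×10.7) = e^(−0.6452) = 0.5246; e^(−k₂τ) = e^(−5.864) = 0.002841.
C_D = 0.0603×3.31/(0.548−0.0603) × (0.5246−0.002841) = 0.4093×0.5217 = 0.2135 mol/dm³.
Y_D = C_D/C_{A0} = 0.2135/3.31 = 0.0645.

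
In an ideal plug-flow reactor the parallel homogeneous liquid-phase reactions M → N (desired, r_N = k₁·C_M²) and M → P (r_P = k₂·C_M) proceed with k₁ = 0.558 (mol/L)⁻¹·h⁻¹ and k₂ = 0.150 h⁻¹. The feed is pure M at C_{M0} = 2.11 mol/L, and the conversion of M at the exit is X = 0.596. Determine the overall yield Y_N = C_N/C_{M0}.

C_M = C_{M0}(1−X) = 0.8524 mol/L.
Along a PFR/batch, dC_P/dC_M = −r_P/(r_N+r_P) = −k₂/(k₂+k₁·C_M).
Integrating from C_{M0} to C_M: C_P = (0.150/0.558)·ln[(0.150+0.558·2.11)/(0.150+0.558·0.852)] = 0.2688·ln(1.327/0.6257) = 0.2022 mol/L.
Then C_N = (C_{M0}−C_M) − C_P = 1.258 − 0.2022 = 1.055 mol/L.
Y_N = C_N/C_{M0} = 1.055/2.11 = 0.500.

0.500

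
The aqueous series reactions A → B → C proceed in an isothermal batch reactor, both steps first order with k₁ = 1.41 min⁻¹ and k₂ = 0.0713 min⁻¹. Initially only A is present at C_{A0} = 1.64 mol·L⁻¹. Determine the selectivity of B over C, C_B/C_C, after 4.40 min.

3.33

The intermediate concentration in a first-order A→B→C sequence is C_B = k₁C_{A0}(e^(−k₁t) − e^(−k₂t))/(k₂−k₁).
e^(−k₁t) = e^(−1.41×4.40) = e^(−6.204) = 0.002021; e^(−k₂t) = e^(−0.3137) = 0.7307.
C_B = 1.41×1.64/(0.0713−1.41) × (0.002021−0.7307) = (-1.727)×(-0.7287) = 1.259 mol·L⁻¹.
C_A = C_{A0}e^(−k₁t) = 0.003315 mol·L⁻¹, so C_C = C_{A0}−C_A−C_B = 0.3780 mol·L⁻¹; C_B/C_C = 3.33.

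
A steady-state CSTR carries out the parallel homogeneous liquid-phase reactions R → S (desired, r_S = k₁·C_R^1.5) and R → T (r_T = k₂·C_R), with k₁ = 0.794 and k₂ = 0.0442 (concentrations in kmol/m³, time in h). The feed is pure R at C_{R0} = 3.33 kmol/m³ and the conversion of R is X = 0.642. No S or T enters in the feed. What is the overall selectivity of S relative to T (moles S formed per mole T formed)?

Exit C_R = C_{R0}(1−X) = 3.33×0.358 = 1.192 kmol/m³.
A CSTR operates uniformly at the exit composition, giving r_S = 1.034 and r_T = 0.05269 (each k·C_R^n at C_R = 1.192).
Overall selectivity = C_S/C_T = r_Sτ/(r_Tτ) = r_S/r_T = 19.6.

19.6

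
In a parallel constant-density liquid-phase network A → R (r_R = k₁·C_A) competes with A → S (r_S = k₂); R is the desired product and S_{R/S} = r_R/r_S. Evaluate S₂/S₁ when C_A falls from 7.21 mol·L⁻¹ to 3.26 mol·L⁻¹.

S_{R/S} = (k₁/k₂)·C_A, so S₂/S₁ = (C_{A,2}/C_{A,1}).
= 3.26/7.21 = 0.452.
Selectivity toward R falls as C_A falls — high-concentration operation is favoured.

0.452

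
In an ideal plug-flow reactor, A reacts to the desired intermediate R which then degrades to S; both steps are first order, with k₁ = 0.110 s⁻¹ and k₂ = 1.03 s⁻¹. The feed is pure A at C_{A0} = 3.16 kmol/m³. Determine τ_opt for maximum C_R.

2.43 s

Setting dC_R/dτ = 0 gives τ_opt = ln(k₂/k₁)/(k₂−k₁).
= ln(1.03/0.110)/(1.03−0.110) = ln(9.364)/0.9200 = 2.237/0.9200 = 2.43 s.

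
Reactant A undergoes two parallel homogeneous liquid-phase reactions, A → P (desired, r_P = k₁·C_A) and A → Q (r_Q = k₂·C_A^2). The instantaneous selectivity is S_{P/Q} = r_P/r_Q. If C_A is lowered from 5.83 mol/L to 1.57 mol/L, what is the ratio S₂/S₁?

3.71

S_{P/Q} = (k₁/k₂)·C_A⁻¹, so S₂/S₁ = (C_{A,2}/C_{A,1})⁻¹.
= 5.83/1.57 = 3.71.
Selectivity toward P rises as C_A falls — low-concentration operation is favoured.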